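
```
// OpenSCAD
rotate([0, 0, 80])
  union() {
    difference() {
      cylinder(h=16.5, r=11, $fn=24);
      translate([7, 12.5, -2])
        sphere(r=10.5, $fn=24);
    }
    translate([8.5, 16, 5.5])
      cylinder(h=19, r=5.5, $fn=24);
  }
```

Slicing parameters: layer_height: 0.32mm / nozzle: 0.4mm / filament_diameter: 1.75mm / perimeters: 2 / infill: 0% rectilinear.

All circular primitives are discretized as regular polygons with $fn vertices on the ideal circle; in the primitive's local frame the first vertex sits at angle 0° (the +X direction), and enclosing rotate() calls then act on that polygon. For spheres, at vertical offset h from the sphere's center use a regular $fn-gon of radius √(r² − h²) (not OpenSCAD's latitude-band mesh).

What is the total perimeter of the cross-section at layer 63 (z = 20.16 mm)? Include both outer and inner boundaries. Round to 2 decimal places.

34.46 mm

At z = 20.16 mm: the cylinder is not intersected at this z (z outside [0, 16.5]); the sphere at (7, 12.5) is not intersected at this z (|z−center|=22.160 > r=10.5); Taking the first minus the rest: the first operand is absent here, so nothing remains; the cylinder at (8.5, 16): section is a regular 24-gon, circumradius r=5.5 (perimeter = 2·24·5.500·sin(180°/24) = 34.46 mm); Merging all regions: only the r=5.5 cylinder at (8.5, 16) is present, so the union is just that shape — boundary = 34.46 mm; (whole slice rotated 80° about Z — lengths, areas and connectivity unchanged). Overall, the cross-section is a single solid region. Total boundary length (outer) = 34.46 mm.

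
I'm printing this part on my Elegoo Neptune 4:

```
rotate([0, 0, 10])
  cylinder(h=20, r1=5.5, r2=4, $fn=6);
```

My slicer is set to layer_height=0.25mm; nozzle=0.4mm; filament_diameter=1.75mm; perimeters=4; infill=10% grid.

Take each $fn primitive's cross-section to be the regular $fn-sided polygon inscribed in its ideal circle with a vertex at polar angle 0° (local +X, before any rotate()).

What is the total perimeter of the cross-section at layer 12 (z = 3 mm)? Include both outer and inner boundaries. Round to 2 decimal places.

At z = 3 mm: the cone (r1=5.5→r2=4) has section circumradius 5.275 here — a regular 6-gon (perimeter = 2·6·5.275·sin(180°/6) = 31.65 mm); (whole slice rotated 10° about Z — lengths, areas and connectivity unchanged). Overall, the cross-section is a single solid region. Total boundary length (outer) = 31.65 mm.

31.65 mm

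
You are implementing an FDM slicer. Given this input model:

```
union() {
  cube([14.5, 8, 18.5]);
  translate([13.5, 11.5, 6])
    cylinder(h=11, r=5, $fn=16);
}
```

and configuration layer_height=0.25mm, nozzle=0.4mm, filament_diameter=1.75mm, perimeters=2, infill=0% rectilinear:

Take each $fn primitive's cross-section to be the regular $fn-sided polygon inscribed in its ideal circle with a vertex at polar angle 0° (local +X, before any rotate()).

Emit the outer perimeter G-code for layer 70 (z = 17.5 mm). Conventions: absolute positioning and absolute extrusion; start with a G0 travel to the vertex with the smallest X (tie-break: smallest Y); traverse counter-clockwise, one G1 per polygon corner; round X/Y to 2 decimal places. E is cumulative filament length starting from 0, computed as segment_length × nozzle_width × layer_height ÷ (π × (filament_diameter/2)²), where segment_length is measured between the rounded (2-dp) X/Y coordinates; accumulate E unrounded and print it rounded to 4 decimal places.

G0 X0.00 Y0.00 Z17.50
G1 X14.50 Y0.00 E0.6028
G1 X14.50 Y8.00 E0.9354
G1 X0.00 Y8.00 E1.5383
G1 X0.00 Y0.00 E1.8709

At z = 17.5 mm: the cube is present — its section is the full 14.5×8 rectangle; the cylinder at (13.5, 11.5) does not reach this height (z outside [6, 17]); Taking the union: only the 14.5×8 cube is present, so the union is just that shape — 1 connected region. The outline is a single polygon with 4 vertices. Extrusion per mm of travel: 0.4 × 0.25 / (π × 0.875²) = 0.041575. Accumulating E over each segment gives final E = 1.8709.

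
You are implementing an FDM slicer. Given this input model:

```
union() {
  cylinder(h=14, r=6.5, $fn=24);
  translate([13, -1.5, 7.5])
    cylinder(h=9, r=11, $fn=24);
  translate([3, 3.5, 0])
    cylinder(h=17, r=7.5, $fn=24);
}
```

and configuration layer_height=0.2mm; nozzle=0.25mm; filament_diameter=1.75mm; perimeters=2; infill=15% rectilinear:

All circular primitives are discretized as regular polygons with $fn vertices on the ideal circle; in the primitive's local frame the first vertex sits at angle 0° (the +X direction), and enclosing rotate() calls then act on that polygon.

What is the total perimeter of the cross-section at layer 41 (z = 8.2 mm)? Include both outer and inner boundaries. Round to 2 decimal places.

At z = 8.2 mm: the cylinder: section is a regular 24-gon, circumradius r=6.5 (perimeter = 2·24·6.500·sin(180°/24) = 40.72 mm); the cylinder at (13, -1.5): section is a regular 24-gon, circumradius r=11 (perimeter = 2·24·11.000·sin(180°/24) = 68.92 mm); the cylinder at (3, 3.5): section is a regular 24-gon, circumradius r=7.5 (perimeter = 2·24·7.500·sin(180°/24) = 46.99 mm); Merging all regions: the regions partially overlap (shared area 162.68 mm²), so the edge portions inside another operand are dropped and the merged outline is re-measured after clipping — boundary = 87.31 mm. Overall, the cross-section is a single solid region. Total boundary length (outer) = 87.31 mm.

87.31 mm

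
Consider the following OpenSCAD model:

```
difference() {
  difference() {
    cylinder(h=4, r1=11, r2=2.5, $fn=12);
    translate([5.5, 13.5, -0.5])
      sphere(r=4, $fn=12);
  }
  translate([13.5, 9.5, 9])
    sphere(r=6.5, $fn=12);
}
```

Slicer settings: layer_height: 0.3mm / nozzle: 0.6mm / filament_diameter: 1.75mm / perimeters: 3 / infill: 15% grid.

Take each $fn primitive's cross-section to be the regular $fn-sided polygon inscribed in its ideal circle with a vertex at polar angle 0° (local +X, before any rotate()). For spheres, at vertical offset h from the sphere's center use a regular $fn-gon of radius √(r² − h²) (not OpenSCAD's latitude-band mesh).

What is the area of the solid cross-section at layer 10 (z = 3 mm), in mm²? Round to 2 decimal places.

64.17 mm²

At z = 3 mm: the cone (r1=11→r2=2.5) has section circumradius 4.625 here — a regular 12-gon (area = (12/2)·4.625²·sin(360°/12) = 64.17 mm²); the sphere at (5.5, 13.5): section is a regular 12-gon, circumradius = √(r²−h²) = √(4²−3.5²) = 1.936 (area = (12/2)·1.936²·sin(360°/12) = 11.25 mm²); Taking the first minus the rest: starting from the cone (64.17 mm²), the r=4 sphere at (5.5, 13.5) misses the remaining region (no effect) — area = 64.17 mm²; the r=6.5 sphere at (13.5, 9.5) slices to a regular 12-gon of circumradius 2.500 (√(r²−h²) with h=6 from center) (area = (12/2)·2.500²·sin(360°/12) = 18.75 mm²); After the difference (first − rest): starting from that combined region (64.17 mm²), the r=6.5 sphere at (13.5, 9.5) misses the remaining region (no effect) — area = 64.17 mm². Overall, the cross-section is a single solid region. Net area = 64.17 mm².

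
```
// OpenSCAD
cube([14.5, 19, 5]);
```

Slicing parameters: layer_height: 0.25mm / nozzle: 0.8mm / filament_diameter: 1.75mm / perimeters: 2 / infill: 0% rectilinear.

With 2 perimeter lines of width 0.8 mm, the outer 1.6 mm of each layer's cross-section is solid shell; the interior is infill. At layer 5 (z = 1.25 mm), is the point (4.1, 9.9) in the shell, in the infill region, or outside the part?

At z = 1.25 mm: the cube (footprint 14.5×19) is included at this height. Overall, the cross-section is a single solid region. The nearest boundary edge runs (0.00, 19.00)→(0.00, 0.00); distance from the point to it = 4.10 mm. The point is inside the cross-section and 4.10 mm from the nearest boundary — more than the 1.6 mm shell width (2 × 0.8), so it's in the infill interior.

infill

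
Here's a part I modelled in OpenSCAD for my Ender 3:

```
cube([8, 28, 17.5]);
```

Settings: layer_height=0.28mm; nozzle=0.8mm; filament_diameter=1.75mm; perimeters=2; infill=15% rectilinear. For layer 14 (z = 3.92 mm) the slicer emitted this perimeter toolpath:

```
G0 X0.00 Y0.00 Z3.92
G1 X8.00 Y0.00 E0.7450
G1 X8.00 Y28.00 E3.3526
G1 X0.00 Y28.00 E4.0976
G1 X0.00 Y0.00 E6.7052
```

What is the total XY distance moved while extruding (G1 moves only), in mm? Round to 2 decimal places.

Sum the Euclidean lengths of each G1 segment: total = 72.00 mm.

72.00 mm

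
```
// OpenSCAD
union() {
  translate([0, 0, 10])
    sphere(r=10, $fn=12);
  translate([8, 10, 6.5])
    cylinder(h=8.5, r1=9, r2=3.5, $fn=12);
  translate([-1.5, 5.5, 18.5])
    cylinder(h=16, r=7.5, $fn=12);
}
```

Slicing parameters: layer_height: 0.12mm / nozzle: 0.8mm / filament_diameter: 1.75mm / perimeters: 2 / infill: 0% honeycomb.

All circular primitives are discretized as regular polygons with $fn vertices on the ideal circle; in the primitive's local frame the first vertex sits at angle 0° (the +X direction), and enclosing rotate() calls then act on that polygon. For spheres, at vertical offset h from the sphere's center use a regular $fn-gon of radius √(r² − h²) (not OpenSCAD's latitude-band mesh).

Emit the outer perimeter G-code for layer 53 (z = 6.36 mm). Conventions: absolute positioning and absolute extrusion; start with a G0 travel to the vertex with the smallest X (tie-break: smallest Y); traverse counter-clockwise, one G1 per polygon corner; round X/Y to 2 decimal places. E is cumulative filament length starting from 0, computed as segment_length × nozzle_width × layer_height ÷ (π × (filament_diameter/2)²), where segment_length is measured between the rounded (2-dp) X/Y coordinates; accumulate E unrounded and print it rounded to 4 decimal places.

G0 X-9.31 Y0.00 Z6.36
G1 X-8.07 Y-4.66 E0.1925
G1 X-4.66 Y-8.07 E0.3849
G1 X0.00 Y-9.31 E0.5774
G1 X4.66 Y-8.07 E0.7699
G1 X8.07 Y-4.66 E0.9623
G1 X9.31 Y0.00 E1.1548
G1 X8.07 Y4.66 E1.3473
G1 X4.66 Y8.07 E1.5397
G1 X0.00 Y9.31 E1.7322
G1 X-4.66 Y8.07 E1.9247
G1 X-8.07 Y4.66 E2.1171
G1 X-9.31 Y0.00 E2.3096

At z = 6.36 mm: the r=10 sphere contributes a regular 12-gon of circumradius √(10²−3.64²) = 9.314; the cone at (8, 10) is not intersected at this z (z outside [6.5, 15]); the cylinder at (-1.5, 5.5) is absent (z outside [18.5, 34.5]); Merging all regions: only the r=10 sphere is present, so the union is just that shape — 1 connected region. The outline is a single polygon with 12 vertices. Extrusion per mm of travel: 0.8 × 0.12 / (π × 0.875²) = 0.039912. Accumulating E over each segment gives final E = 2.3096.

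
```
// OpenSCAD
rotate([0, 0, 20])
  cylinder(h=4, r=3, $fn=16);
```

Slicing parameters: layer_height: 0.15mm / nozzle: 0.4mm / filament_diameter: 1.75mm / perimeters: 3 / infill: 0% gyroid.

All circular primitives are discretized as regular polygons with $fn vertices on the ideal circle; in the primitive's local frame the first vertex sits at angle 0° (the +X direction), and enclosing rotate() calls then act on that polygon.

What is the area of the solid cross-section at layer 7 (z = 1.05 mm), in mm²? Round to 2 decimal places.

At z = 1.05 mm: the r=3 cylinder contributes a regular 16-gon of circumradius 3 (area = (16/2)·3.000²·sin(360°/16) = 27.55 mm²); (whole slice rotated 20° about Z — lengths, areas and connectivity unchanged). Overall, the cross-section is a single solid region. Net area = 27.55 mm².

27.55 mm²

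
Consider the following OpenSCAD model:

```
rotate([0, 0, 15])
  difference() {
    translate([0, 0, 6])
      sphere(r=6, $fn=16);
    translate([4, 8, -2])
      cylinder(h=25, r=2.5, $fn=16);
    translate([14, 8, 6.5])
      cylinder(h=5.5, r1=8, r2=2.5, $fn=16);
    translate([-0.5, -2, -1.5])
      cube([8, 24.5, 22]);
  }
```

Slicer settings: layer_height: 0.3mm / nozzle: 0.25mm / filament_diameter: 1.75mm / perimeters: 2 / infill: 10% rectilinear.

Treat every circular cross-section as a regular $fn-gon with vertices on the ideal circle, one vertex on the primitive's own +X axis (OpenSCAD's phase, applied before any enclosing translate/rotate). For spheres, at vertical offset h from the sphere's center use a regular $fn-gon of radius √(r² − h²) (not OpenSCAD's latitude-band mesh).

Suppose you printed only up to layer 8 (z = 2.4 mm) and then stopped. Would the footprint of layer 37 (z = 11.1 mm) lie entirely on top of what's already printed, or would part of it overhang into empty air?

Compare the two slices. At z = 2.4: the sphere: section is a regular 16-gon, circumradius = √(r²−h²) = √(6²−3.6²) = 4.800 (area = (16/2)·4.800²·sin(360°/16) = 70.54 mm²); the r=2.5 cylinder at (4, 8) contributes a regular 16-gon of circumradius 2.5 (area = (16/2)·2.500²·sin(360°/16) = 19.13 mm²); the cone at (14, 8) is not intersected at this z (z outside [6.5, 12]); the cube at (-0.5, -2) is present — its section is the full 8×24.5 rectangle (area 196.00 mm²); Taking the first minus the rest: starting from the r=6 sphere (70.54 mm²), the r=2.5 cylinder at (4, 8) misses the remaining region (no effect); the 8×24.5 cube at (-0.5, -2) partially overlaps it — only the 30.21 mm² overlap (of its 196.00 mm²) is removed, clipping the outline — area = 40.33 mm²; (whole slice rotated 15° about Z — lengths, areas and connectivity unchanged). At z = 11.1: the r=6 sphere contributes a regular 16-gon of circumradius √(6²−5.1²) = 3.161 (area = (16/2)·3.161²·sin(360°/16) = 30.58 mm²); the cylinder at (4, 8): section is a regular 16-gon, circumradius r=2.5 (area = (16/2)·2.500²·sin(360°/16) = 19.13 mm²); the cone at (14, 8) contributes a regular 16-gon of circumradius 3.400 (interpolated between r1=8 and r2=2.5 at t=0.836) (area = (16/2)·3.400²·sin(360°/16) = 35.39 mm²); the cube at (-0.5, -2) is present — its section is the full 8×24.5 rectangle (area 196.00 mm²); After the difference (first − rest): starting from the r=6 sphere (30.58 mm²), the r=2.5 cylinder at (4, 8) misses the remaining region (no effect); the cone at (14, 8) misses the remaining region (no effect); the 8×24.5 cube at (-0.5, -2) partially overlaps it — only the 15.98 mm² overlap (of its 196.00 mm²) is removed, clipping the outline — area = 14.61 mm²; (whole slice rotated 15° about Z — lengths, areas and connectivity unchanged). Checking containment: the cross-section at z = 11.1 is a subset of the cross-section at z = 2.4.

entirely on top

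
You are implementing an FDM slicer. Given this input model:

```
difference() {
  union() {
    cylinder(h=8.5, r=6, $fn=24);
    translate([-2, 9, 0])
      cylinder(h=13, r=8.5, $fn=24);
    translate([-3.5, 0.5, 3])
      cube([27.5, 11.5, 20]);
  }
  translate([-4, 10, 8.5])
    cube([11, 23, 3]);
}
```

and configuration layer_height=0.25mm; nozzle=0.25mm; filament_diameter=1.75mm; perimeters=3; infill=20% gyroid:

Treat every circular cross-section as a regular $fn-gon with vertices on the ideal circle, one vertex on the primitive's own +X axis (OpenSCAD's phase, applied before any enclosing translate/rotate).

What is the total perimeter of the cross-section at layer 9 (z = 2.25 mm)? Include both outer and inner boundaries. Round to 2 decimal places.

66.02 mm

At z = 2.25 mm: the r=6 cylinder gives a regular 24-gon of circumradius 6 (constant along its height) (perimeter = 2·24·6.000·sin(180°/24) = 37.59 mm); the cylinder at (-2, 9): section is a regular 24-gon, circumradius r=8.5 (perimeter = 2·24·8.500·sin(180°/24) = 53.25 mm); the cube at (-3.5, 0.5) is absent (z outside [3, 23]); Merging all regions: the regions partially overlap (shared area 39.03 mm²), so the edge portions inside another operand are dropped and the merged outline is re-measured after clipping — boundary = 66.02 mm; the cube at (-4, 10) does not reach this height (z outside [8.5, 11.5]); Subtracting the remaining from the first: none of the subtracted shapes is present at this height, so the result so far is unchanged — boundary = 66.02 mm. Overall, the cross-section is a single solid region. Total boundary length (outer) = 66.02 mm.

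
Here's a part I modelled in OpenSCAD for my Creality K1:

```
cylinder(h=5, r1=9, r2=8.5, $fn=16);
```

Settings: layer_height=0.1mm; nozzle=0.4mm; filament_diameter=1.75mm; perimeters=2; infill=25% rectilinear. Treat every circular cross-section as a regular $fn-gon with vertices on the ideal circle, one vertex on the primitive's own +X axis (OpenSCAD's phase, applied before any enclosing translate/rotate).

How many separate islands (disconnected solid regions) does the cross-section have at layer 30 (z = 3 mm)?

At z = 3 mm: the cone (r1=9→r2=8.5) has section circumradius 8.700 here — a regular 16-gon. Overall, the cross-section is a single solid region. Island count = 1.

1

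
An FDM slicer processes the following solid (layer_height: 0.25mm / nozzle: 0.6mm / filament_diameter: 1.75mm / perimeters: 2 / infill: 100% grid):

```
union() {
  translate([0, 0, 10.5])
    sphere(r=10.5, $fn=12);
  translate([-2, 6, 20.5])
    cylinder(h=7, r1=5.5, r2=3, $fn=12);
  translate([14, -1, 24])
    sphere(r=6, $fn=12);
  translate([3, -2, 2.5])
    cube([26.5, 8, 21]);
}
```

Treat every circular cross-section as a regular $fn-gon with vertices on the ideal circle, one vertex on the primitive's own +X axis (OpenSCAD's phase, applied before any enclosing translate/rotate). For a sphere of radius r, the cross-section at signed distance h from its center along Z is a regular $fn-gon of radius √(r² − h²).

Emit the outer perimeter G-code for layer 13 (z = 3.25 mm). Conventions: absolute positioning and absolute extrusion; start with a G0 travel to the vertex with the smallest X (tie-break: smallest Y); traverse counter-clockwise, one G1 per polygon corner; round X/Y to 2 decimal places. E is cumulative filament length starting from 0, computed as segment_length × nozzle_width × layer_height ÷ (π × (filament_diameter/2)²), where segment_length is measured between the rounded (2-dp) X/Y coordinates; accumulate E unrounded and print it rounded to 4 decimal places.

G0 X-7.60 Y0.00 Z3.25
G1 X-6.58 Y-3.80 E0.2454
G1 X-3.80 Y-6.58 E0.4905
G1 X0.00 Y-7.60 E0.7359
G1 X3.80 Y-6.58 E0.9813
G1 X6.58 Y-3.80 E1.2265
G1 X7.06 Y-2.00 E1.3426
G1 X29.50 Y-2.00 E2.7421
G1 X29.50 Y6.00 E3.2410
G1 X4.38 Y6.00 E4.8075
G1 X3.80 Y6.58 E4.8587
G1 X0.00 Y7.60 E5.1040
G1 X-3.80 Y6.58 E5.3494
G1 X-6.58 Y3.80 E5.5946
G1 X-7.60 Y0.00 E5.8399

At z = 3.25 mm: the r=10.5 sphere contributes a regular 12-gon of circumradius √(10.5²−7.25²) = 7.595; the cone at (-2, 6) is not intersected at this z (z outside [20.5, 27.5]); the sphere at (14, -1) is not intersected at this z (|z−center|=20.750 > r=6); the cube at (3, -2) is present — its section is the full 26.5×8 rectangle; Merging all regions: the regions partially overlap (shared area 29.63 mm²), so overlapping operands fuse into one piece — 1 connected region. The outline is a single polygon with 14 vertices. Extrusion per mm of travel: 0.6 × 0.25 / (π × 0.875²) = 0.062363. Accumulating E over each segment gives final E = 5.8399.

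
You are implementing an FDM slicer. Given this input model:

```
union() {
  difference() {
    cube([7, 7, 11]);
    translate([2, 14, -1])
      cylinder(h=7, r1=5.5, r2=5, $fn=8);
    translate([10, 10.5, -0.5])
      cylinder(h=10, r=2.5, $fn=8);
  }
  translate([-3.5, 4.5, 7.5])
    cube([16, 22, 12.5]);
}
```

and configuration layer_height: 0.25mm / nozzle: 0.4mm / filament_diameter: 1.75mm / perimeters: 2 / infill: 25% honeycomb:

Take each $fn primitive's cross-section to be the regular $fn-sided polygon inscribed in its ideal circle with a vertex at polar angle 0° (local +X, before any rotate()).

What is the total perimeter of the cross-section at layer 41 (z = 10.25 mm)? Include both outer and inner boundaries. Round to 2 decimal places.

At z = 10.25 mm: the 7×7 cube contributes its full rectangle (perimeter 28.00 mm); the cone at (2, 14) is not intersected at this z (z outside [-1, 6]); the cylinder at (10, 10.5) is absent (z outside [-0.5, 9.5]); Subtracting the remaining from the first: none of the subtracted shapes is present at this height, so the 7×7 cube is unchanged — boundary = 28.00 mm; the 16×22 cube at (-3.5, 4.5) contributes its full rectangle (perimeter 76.00 mm); Combining (union): the regions partially overlap (shared area 17.50 mm²), so the edge portions inside another operand are dropped and the merged outline is re-measured after clipping — boundary = 85.00 mm. Overall, the cross-section is a single solid region. Total boundary length (outer) = 85.00 mm.

85.00 mm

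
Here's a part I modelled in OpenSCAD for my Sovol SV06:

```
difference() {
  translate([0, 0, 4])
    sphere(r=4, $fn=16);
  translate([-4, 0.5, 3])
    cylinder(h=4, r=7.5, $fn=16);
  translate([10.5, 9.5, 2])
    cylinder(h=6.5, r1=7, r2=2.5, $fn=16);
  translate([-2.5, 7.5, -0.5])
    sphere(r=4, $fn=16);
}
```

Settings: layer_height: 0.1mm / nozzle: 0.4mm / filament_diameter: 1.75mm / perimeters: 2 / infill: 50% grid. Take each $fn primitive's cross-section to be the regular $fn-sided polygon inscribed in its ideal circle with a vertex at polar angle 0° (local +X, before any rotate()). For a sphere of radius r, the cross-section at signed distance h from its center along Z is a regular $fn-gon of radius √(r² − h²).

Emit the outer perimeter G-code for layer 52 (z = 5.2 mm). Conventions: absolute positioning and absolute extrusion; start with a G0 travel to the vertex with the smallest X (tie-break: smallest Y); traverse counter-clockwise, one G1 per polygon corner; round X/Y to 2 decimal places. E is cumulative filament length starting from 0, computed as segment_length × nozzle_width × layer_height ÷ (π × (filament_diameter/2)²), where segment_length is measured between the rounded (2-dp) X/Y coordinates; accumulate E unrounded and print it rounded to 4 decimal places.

At z = 5.2 mm: the r=4 sphere contributes a regular 16-gon of circumradius √(4²−1.2²) = 3.816; the r=7.5 cylinder at (-4, 0.5) gives a regular 16-gon of circumradius 7.5 (constant along its height); the cone at (10.5, 9.5) contributes a regular 16-gon of circumradius 4.785 (interpolated between r1=7 and r2=2.5 at t=0.492); the sphere at (-2.5, 7.5) is not intersected at this z (|z−center|=5.700 > r=4); After the difference (first − rest): starting from the r=4 sphere, the r=7.5 cylinder at (-4, 0.5) partially overlaps it — only the 43.37 mm² overlap (of its 172.21 mm²) is removed, clipping the outline; the cone at (10.5, 9.5) misses the remaining region (no effect) — 1 connected region. The outline is a single polygon with 6 vertices. Extrusion per mm of travel: 0.4 × 0.1 / (π × 0.875²) = 0.016630. Accumulating E over each segment gives final E = 0.1490.

G0 X2.93 Y-2.35 Z5.20
G1 X3.53 Y-1.46 E0.0179
G1 X3.82 Y0.00 E0.0426
G1 X3.53 Y1.46 E0.0674
G1 X3.22 Y1.92 E0.0766
G1 X3.50 Y0.50 E0.1007
G1 X2.93 Y-2.35 E0.1490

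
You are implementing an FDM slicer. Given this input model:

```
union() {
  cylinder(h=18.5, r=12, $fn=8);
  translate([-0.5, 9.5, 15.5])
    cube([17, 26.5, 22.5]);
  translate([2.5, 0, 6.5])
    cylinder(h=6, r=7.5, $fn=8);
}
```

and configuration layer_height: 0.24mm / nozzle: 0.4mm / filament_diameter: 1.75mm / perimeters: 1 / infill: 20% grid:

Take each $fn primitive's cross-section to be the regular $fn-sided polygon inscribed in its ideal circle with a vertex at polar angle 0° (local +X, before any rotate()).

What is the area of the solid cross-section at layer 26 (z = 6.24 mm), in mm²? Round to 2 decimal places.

407.29 mm²

At z = 6.24 mm: the r=12 cylinder gives a regular 8-gon of circumradius 12 (constant along its height) (area = (8/2)·12.000²·sin(360°/8) = 407.29 mm²); the cube at (-0.5, 9.5) is absent (z outside [15.5, 38]); the cylinder at (2.5, 0) does not reach this height (z outside [6.5, 12.5]); Combining (union): only the r=12 cylinder is present, so the union is just that shape — area = 407.29 mm². Overall, the cross-section is a single solid region. Net area = 407.29 mm².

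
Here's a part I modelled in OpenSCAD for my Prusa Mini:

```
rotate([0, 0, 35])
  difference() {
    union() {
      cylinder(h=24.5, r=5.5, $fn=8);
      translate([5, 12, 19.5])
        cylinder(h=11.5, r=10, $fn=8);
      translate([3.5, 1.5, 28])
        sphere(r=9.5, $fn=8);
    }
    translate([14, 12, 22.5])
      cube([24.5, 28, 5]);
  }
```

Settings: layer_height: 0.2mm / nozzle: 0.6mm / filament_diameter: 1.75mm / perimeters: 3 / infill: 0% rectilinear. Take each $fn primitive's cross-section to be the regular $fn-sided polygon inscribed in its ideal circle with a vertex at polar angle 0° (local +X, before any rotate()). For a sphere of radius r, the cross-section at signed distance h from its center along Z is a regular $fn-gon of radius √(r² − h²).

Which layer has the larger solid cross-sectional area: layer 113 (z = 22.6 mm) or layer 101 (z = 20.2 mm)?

Layer 113 (z = 22.6): the r=5.5 cylinder contributes a regular 8-gon of circumradius 5.5 (area = (8/2)·5.500²·sin(360°/8) = 85.56 mm²); the r=10 cylinder at (5, 12) contributes a regular 8-gon of circumradius 10 (area = (8/2)·10.000²·sin(360°/8) = 282.84 mm²); the sphere at (3.5, 1.5): section is a regular 8-gon, circumradius = √(r²−h²) = √(9.5²−5.4²) = 7.816 (area = (8/2)·7.816²·sin(360°/8) = 172.79 mm²); Combining (union): the regions partially overlap — summed areas 541.19 mm² minus the doubly-counted overlap 130.23 mm² gives 410.97 mm² — area = 410.97 mm²; the cube at (14, 12) is present — its section is the full 24.5×28 rectangle (area 686.00 mm²); Taking the first minus the rest: starting from the result so far (410.97 mm²), the 24.5×28 cube at (14, 12) partially overlaps it — only the 1.21 mm² overlap (of its 686.00 mm²) is removed, clipping the outline — area = 409.76 mm²; (rotated 35° about Z; rotation is an isometry so areas/perimeters/island counts are preserved). So its area = 409.76 mm². Layer 101 (z = 20.2): the r=5.5 cylinder gives a regular 8-gon of circumradius 5.5 (constant along its height) (area = (8/2)·5.500²·sin(360°/8) = 85.56 mm²); the cylinder at (5, 12): section is a regular 8-gon, circumradius r=10 (area = (8/2)·10.000²·sin(360°/8) = 282.84 mm²); the r=9.5 sphere at (3.5, 1.5) slices to a regular 8-gon of circumradius 5.423 (√(r²−h²) with h=7.8 from center) (area = (8/2)·5.423²·sin(360°/8) = 83.18 mm²); Merging all regions: the regions partially overlap — summed areas 451.59 mm² minus the doubly-counted overlap 72.36 mm² gives 379.23 mm² — area = 379.23 mm²; the cube at (14, 12) does not reach this height (z outside [22.5, 27.5]); Subtracting the remaining from the first: none of the subtracted shapes is present at this height, so that combined region is unchanged — area = 379.23 mm²; (whole slice rotated 35° about Z — lengths, areas and connectivity unchanged). So its area = 379.23 mm². Layer 113 is larger (409.76 vs 379.23 mm²).

layer 113 (z = 22.6 mm)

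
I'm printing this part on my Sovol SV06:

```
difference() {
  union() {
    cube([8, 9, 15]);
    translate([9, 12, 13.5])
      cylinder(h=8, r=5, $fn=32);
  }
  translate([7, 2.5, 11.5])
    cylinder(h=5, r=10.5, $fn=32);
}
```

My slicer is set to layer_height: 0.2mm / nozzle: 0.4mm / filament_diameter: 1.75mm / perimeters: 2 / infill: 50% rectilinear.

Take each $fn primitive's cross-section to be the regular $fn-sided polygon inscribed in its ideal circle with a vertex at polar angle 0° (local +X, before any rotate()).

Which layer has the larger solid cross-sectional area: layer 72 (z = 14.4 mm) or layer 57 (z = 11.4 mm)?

layer 57 (z = 11.4 mm)

Layer 72 (z = 14.4): the 8×9 cube contributes its full rectangle (area 72.00 mm²); the r=5 cylinder at (9, 12) contributes a regular 32-gon of circumradius 5 (area = (32/2)·5.000²·sin(360°/32) = 78.04 mm²); Combining (union): the regions partially overlap — summed areas 150.04 mm² minus the doubly-counted overlap 3.56 mm² gives 146.47 mm² — area = 146.47 mm²; the r=10.5 cylinder at (7, 2.5) contributes a regular 32-gon of circumradius 10.5 (area = (32/2)·10.500²·sin(360°/32) = 344.14 mm²); Subtracting the remaining from the first: starting from that combined region (146.47 mm²), the r=10.5 cylinder at (7, 2.5) partially overlaps it — only the 110.93 mm² overlap (of its 344.14 mm²) is removed, clipping the outline — area = 35.54 mm². So its area = 35.54 mm². Layer 57 (z = 11.4): the cube is present — its section is the full 8×9 rectangle (area 72.00 mm²); the cylinder at (9, 12) does not reach this height (z outside [13.5, 21.5]); Combining (union): only the 8×9 cube is present, so the union is just that shape — area = 72.00 mm²; the cylinder at (7, 2.5) is not intersected at this z (z outside [11.5, 16.5]); Subtracting the remaining from the first: none of the subtracted shapes is present at this height, so the result so far is unchanged — area = 72.00 mm². So its area = 72.00 mm². Layer 57 is larger (72.00 vs 35.54 mm²).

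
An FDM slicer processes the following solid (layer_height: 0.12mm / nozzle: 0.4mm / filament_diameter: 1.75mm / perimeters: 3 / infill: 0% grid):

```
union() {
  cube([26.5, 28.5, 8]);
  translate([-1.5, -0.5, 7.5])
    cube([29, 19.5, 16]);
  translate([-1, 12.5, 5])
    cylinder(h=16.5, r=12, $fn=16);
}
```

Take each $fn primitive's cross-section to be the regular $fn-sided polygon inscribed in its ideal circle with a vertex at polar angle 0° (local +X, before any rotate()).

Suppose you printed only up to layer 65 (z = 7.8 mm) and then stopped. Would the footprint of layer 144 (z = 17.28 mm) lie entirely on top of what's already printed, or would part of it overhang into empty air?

entirely on top

Compare the two slices. At z = 7.8: the cube (footprint 26.5×28.5) is included at this height (area 755.25 mm²); the cube at (-1.5, -0.5) (footprint 29×19.5) is included at this height (area 565.50 mm²); the r=12 cylinder at (-1, 12.5) gives a regular 16-gon of circumradius 12 (constant along its height) (area = (16/2)·12.000²·sin(360°/16) = 440.85 mm²); Taking the union: the regions partially overlap — summed areas 1761.60 mm² minus the doubly-counted overlap 727.75 mm² gives 1033.85 mm² — area = 1033.85 mm². At z = 17.28: the cube is absent (z outside [0, 8]); the cube at (-1.5, -0.5) is present — its section is the full 29×19.5 rectangle (area 565.50 mm²); the r=12 cylinder at (-1, 12.5) contributes a regular 16-gon of circumradius 12 (area = (16/2)·12.000²·sin(360°/16) = 440.85 mm²); Merging all regions: the regions partially overlap — summed areas 1006.35 mm² minus the doubly-counted overlap 192.38 mm² gives 813.97 mm² — area = 813.97 mm². Checking containment: the cross-section at z = 17.28 is a subset of the cross-section at z = 7.8.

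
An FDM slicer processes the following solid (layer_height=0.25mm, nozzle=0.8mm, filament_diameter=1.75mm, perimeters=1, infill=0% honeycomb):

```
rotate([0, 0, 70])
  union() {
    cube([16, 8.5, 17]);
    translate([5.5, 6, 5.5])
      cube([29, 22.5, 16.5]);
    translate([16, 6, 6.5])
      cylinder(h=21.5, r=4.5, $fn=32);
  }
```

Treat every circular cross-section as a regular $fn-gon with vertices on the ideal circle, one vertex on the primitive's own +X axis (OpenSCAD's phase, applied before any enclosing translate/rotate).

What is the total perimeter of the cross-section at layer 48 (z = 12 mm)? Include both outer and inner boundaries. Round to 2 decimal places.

124.06 mm

At z = 12 mm: the cube (footprint 16×8.5) is included at this height (perimeter 49.00 mm); the 29×22.5 cube at (5.5, 6) contributes its full rectangle (perimeter 103.00 mm); the cylinder at (16, 6): section is a regular 32-gon, circumradius r=4.5 (perimeter = 2·32·4.500·sin(180°/32) = 28.23 mm); Merging all regions: the regions partially overlap (shared area 73.66 mm²), so the edge portions inside another operand are dropped and the merged outline is re-measured after clipping — boundary = 124.06 mm; (rotated 70° about Z; rotation is an isometry so areas/perimeters/island counts are preserved). Overall, the cross-section is a single solid region. Total boundary length (outer) = 124.06 mm.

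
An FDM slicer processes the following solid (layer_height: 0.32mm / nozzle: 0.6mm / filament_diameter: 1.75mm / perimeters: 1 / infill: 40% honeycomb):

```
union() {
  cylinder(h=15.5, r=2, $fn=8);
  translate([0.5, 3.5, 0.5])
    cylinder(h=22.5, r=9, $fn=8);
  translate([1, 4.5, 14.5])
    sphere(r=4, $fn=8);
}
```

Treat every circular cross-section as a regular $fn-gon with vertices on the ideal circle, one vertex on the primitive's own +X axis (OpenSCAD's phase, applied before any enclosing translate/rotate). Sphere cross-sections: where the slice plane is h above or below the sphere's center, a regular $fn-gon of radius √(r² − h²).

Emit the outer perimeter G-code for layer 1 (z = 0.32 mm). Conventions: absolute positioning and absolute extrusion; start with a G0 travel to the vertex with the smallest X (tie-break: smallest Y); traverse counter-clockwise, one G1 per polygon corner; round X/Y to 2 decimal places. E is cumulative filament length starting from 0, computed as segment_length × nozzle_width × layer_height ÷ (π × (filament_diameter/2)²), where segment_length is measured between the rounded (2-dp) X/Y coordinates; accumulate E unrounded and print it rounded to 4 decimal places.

G0 X-2.00 Y0.00 Z0.32
G1 X-1.41 Y-1.41 E0.1220
G1 X0.00 Y-2.00 E0.2440
G1 X1.41 Y-1.41 E0.3660
G1 X2.00 Y0.00 E0.4880
G1 X1.41 Y1.41 E0.6100
G1 X0.00 Y2.00 E0.7321
G1 X-1.41 Y1.41 E0.8541
G1 X-2.00 Y0.00 E0.9761

At z = 0.32 mm: the r=2 cylinder contributes a regular 8-gon of circumradius 2; the cylinder at (0.5, 3.5) is absent (z outside [0.5, 23]); the sphere at (1, 4.5) is absent (|z−center|=14.180 > r=4); Merging all regions: only the r=2 cylinder is present, so the union is just that shape — 1 connected region. The outline is a single polygon with 8 vertices. Extrusion per mm of travel: 0.6 × 0.32 / (π × 0.875²) = 0.079824. Accumulating E over each segment gives final E = 0.9761.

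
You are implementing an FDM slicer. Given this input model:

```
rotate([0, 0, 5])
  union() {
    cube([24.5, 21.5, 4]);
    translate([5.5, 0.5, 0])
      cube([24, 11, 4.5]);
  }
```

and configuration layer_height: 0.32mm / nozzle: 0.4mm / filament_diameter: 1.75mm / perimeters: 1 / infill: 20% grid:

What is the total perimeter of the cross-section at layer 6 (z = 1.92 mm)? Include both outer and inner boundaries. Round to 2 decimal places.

102.00 mm

At z = 1.92 mm: the 24.5×21.5 cube contributes its full rectangle (perimeter 92.00 mm); the 24×11 cube at (5.5, 0.5) contributes its full rectangle (perimeter 70.00 mm); Merging all regions: the regions partially overlap (shared area 209.00 mm²), so the edge portions inside another operand are dropped and the merged outline is re-measured after clipping — boundary = 102.00 mm; (rotated 5° about Z; rotation is an isometry so areas/perimeters/island counts are preserved). Overall, the cross-section is a single solid region. Total boundary length (outer) = 102.00 mm.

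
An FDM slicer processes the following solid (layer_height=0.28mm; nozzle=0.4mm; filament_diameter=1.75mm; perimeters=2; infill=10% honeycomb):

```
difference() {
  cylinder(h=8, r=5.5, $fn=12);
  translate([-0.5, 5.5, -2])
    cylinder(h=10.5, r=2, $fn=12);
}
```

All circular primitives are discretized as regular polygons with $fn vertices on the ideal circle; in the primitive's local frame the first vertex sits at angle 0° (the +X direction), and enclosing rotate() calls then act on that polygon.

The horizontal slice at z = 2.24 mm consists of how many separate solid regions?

1

At z = 2.24 mm: the r=5.5 cylinder contributes a regular 12-gon of circumradius 5.5; the cylinder at (-0.5, 5.5): section is a regular 12-gon, circumradius r=2; Subtracting the remaining from the first: starting from the r=5.5 cylinder, the r=2 cylinder at (-0.5, 5.5) partially overlaps it — only the 4.94 mm² overlap (of its 12.00 mm²) is removed, clipping the outline — 1 connected region. The result has 1 disconnected region.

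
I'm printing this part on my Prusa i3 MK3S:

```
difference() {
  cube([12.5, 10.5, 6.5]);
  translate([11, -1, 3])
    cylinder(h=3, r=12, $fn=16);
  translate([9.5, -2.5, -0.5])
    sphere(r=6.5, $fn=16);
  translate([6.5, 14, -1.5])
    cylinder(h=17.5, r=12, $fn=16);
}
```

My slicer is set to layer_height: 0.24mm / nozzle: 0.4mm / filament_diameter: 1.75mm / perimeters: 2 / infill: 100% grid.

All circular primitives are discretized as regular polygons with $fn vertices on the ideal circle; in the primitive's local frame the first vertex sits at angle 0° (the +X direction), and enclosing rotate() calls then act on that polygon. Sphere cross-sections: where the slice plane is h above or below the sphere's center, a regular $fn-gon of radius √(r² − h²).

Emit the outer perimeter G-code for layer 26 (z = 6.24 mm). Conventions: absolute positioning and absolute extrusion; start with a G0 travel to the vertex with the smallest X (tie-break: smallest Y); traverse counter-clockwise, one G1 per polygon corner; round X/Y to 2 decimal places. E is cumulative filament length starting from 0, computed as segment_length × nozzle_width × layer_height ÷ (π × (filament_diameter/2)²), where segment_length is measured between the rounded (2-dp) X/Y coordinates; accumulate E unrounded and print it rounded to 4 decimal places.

At z = 6.24 mm: the 12.5×10.5 cube contributes its full rectangle; the cylinder at (11, -1) is not intersected at this z (z outside [3, 6]); the sphere at (9.5, -2.5) is not intersected at this z (|z−center|=6.740 > r=6.5); the r=12 cylinder at (6.5, 14) contributes a regular 16-gon of circumradius 12; Taking the first minus the rest: starting from the 12.5×10.5 cube, the r=12 cylinder at (6.5, 14) partially overlaps it — only the 97.15 mm² overlap (of its 440.85 mm²) is removed, clipping the outline — 1 connected region. The outline is a single polygon with 7 vertices. Extrusion per mm of travel: 0.4 × 0.24 / (π × 0.875²) = 0.039912. Accumulating E over each segment gives final E = 1.3527.

G0 X0.00 Y0.00 Z6.24
G1 X12.50 Y0.00 E0.4989
G1 X12.50 Y3.85 E0.6526
G1 X11.09 Y2.91 E0.7202
G1 X6.50 Y2.00 E0.9070
G1 X1.91 Y2.91 E1.0937
G1 X0.00 Y4.19 E1.1855
G1 X0.00 Y0.00 E1.3527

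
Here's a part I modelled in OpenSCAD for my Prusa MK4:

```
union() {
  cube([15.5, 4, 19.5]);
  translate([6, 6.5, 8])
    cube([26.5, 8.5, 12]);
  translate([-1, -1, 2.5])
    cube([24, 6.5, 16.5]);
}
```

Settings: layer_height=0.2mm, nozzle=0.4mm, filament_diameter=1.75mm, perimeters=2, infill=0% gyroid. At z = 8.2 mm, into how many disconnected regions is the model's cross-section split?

2

At z = 8.2 mm: the 15.5×4 cube contributes its full rectangle; the cube at (6, 6.5) is present — its section is the full 26.5×8.5 rectangle; the 24×6.5 cube at (-1, -1) contributes its full rectangle; Combining (union): the regions partially overlap (shared area 62.00 mm²), so overlapping operands fuse into one piece — 2 connected regions. The result has 2 disconnected regions.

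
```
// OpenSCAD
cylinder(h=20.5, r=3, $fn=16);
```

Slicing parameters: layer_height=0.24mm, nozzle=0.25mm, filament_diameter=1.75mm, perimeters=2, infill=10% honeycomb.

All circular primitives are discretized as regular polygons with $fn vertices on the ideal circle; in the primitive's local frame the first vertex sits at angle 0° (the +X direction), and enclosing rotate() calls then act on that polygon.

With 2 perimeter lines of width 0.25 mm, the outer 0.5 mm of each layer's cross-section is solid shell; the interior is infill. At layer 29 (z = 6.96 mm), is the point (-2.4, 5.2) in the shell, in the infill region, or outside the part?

outside

At z = 6.96 mm: the r=3 cylinder contributes a regular 16-gon of circumradius 3. Overall, the cross-section is a single solid region. The nearest boundary edge runs (0.00, 3.00)→(-1.15, 2.77); distance from the point to it = 2.73 mm. The point is not inside any of the regions above, so it lies outside the cross-section (2.73 mm from the nearest boundary).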